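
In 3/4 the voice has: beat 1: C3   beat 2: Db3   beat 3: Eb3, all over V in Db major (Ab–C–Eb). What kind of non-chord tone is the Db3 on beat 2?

Passing tone.

The harmony at that moment is Ab major triad (Ab, C, Eb); Db3 is not a chord tone.
It is approached by step up from C3 and left by step up to Eb3.
Step in, step out in the same direction — a passing tone.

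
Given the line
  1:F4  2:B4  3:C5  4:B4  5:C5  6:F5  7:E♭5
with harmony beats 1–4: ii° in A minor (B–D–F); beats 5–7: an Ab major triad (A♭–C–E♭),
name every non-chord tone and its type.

The harmony at that moment is B diminished triad (B, D, F); C5 is not a chord tone.
It is approached by step up from B4 and left by step down to B4.
Step away and step back to the same note — a neighbor tone (upper neighbor).
The harmony at that moment is A♭ major triad (A♭, C, E♭); F5 is not a chord tone.
It is approached by leap up from C5 and left by step down to E♭5.
Leap in, step out — an appoggiatura.

C5 (beat 3) — neighbor tone; F5 (beat 6) — appoggiatura.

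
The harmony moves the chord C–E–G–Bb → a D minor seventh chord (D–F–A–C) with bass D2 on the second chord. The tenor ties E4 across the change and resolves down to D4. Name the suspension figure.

At the second chord the bass is D2. The suspended E4 lies a ninth above the bass; after resolving down by step to D4, the interval above the bass becomes an octave.
Suspension figures are named by those two intervals: 9–8.

9–8 suspension.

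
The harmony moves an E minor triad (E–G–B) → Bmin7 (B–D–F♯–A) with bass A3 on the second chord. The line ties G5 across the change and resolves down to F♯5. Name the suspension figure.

7–6 suspension.

At the second chord the bass is A3. The suspended G5 lies a seventh above the bass; after resolving down by step to F♯5, the interval above the bass becomes a sixth.
Suspension figures are named by those two intervals: 7–6.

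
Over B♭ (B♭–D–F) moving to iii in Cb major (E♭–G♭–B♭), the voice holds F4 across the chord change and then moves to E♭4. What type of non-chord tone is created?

F4 is a suspension.

The harmony at that moment is E♭ minor triad (E♭, G♭, B♭); F4 is not a chord tone.
It is held over (the same pitch as the preceding F4) and left by step down to E♭4.
Held over from the previous chord and resolving down by step — a suspension.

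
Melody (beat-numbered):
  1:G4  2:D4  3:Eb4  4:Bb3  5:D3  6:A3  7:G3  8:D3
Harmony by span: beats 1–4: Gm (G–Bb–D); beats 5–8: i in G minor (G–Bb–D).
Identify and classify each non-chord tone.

The harmony at that moment is G minor triad (G, Bb, D); Eb4 is not a chord tone.
It is approached by step up from D4 and left by leap down to Bb3.
Step in, leap out — an escape tone.
The harmony at that moment is G minor triad (G, Bb, D); A3 is not a chord tone.
It is approached by leap up from D3 and left by step down to G3.
Leap in, step out — an appoggiatura.

Eb4 (beat 3) — escape tone; A3 (beat 6) — appoggiatura.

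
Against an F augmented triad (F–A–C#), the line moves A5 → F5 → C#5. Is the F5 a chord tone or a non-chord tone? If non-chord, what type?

Chord tone (the root of F augmented triad).

F augmented triad contains F, A, C#; F is the root, so it is a chord tone.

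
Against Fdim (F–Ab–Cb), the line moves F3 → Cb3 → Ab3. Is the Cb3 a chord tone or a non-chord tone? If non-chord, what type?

Chord tone (the fifth of F diminished triad).

F diminished triad contains F, Ab, Cb; Cb is the fifth, so it is a chord tone.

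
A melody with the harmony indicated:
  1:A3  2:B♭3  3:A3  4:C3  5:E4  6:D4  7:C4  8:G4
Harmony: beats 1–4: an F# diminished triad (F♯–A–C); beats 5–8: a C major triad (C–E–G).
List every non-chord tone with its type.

The harmony at that moment is F♯ diminished triad (F♯, A, C); B♭3 is not a chord tone.
It is approached by step up from A3 and left by step down to A3.
Step away and step back to the same note — a neighbor tone (upper neighbor).
The harmony at that moment is C major triad (C, E, G); D4 is not a chord tone.
It is approached by step down from E4 and left by step down to C4.
Step in, step out in the same direction — a passing tone.

B♭3 (beat 2) — neighbor tone; D4 (beat 6) — passing tone.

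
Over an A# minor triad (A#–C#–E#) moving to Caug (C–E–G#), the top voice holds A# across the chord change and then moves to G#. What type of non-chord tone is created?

The harmony at that moment is C augmented triad (C, E, G#); A# is not a chord tone.
It is held over (the same pitch as the preceding A#) and left by step down to G#.
Held over from the previous chord and resolving down by step — a suspension.

A# is a suspension.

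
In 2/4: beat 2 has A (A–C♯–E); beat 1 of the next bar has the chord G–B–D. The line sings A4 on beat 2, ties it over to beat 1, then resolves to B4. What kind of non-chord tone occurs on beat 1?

Retardation.

The harmony at that moment is G major triad (G, B, D); A4 is not a chord tone.
It is held over (the same pitch as the preceding A4) and left by step up to B4.
Held over from the previous chord and resolving up by step — a retardation.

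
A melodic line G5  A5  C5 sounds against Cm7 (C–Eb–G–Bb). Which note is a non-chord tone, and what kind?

A5 is an escape tone.

The harmony at that moment is C minor seventh chord (C, Eb, G, Bb); A5 is not a chord tone.
It is approached by step up from G5 and left by leap down to C5.
Step in, leap out — an escape tone.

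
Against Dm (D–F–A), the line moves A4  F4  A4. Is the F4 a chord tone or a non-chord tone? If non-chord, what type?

D minor triad contains D, F, A; F is the third, so it is a chord tone.

Chord tone (the third of D minor triad).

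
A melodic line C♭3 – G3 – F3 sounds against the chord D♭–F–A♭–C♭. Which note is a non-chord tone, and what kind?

G3 is an appoggiatura.

The harmony at that moment is D♭ dominant seventh chord (D♭, F, A♭, C♭); G3 is not a chord tone.
It is approached by leap up from C♭3 and left by step down to F3.
Leap in, step out — an appoggiatura.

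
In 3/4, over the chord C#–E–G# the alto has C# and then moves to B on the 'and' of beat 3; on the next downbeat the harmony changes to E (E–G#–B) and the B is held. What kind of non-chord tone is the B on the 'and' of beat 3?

Anticipation.

The harmony at that moment is C# minor triad (C#, E, G#); B is not a chord tone.
It is approached by step down from C# and then sustained as the same pitch into the next harmony.
Arriving early and becoming a chord tone when the harmony changes — an anticipation.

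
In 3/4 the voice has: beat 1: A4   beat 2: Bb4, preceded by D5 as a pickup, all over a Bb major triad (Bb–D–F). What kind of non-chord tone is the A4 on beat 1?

Appoggiatura.

The harmony at that moment is Bb major triad (Bb, D, F); A4 is not a chord tone.
It is approached by leap down from D5 and left by step up to Bb4.
Leap in, step out, metrically accented — an appoggiatura.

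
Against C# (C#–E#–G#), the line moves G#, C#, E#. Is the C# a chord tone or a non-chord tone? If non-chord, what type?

C# major triad contains C#, E#, G#; C# is the root, so it is a chord tone.

Chord tone (the root of C# major triad).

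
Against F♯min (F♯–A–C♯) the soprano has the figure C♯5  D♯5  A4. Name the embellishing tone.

D♯5 is an escape tone.

The harmony at that moment is F♯ minor triad (F♯, A, C♯); D♯5 is not a chord tone.
It is approached by step up from C♯5 and left by leap down to A4.
Step in, leap out — an escape tone.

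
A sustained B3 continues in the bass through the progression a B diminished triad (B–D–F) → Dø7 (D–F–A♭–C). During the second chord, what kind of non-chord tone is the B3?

The harmony at that moment is D half-diminished seventh chord (D, F, A♭, C); B3 is not a chord tone.
It is held over (the same pitch as the preceding B3) and then sustained as the same pitch into the next harmony.
Sustained through a change of harmony — a pedal tone.

Pedal tone (pedal point).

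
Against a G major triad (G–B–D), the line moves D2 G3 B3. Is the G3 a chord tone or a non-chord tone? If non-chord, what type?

Chord tone (the root of G major triad).

G major triad contains G, B, D; G is the root, so it is a chord tone.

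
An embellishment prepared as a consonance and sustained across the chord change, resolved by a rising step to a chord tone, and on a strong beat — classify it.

Approach: by preparation — the pitch is first a chord tone, then held (tied or repeated) while the harmony changes under it. Departure: up by step. Metric position: strong.
A prepared dissonance that resolves upward by step — a retardation. (The same figure resolving downward would be a suspension.)

Retardation.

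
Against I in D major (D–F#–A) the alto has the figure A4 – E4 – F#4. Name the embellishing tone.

The harmony at that moment is D major triad (D, F#, A); E4 is not a chord tone.
It is approached by leap down from A4 and left by step up to F#4.
Leap in, step out — an appoggiatura.

E4 is an appoggiatura.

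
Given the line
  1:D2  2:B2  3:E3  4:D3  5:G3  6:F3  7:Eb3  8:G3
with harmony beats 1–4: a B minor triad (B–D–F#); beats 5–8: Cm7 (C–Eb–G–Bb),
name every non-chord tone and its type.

E3 (beat 3) — appoggiatura; F3 (beat 6) — passing tone.

The harmony at that moment is B minor triad (B, D, F#); E3 is not a chord tone.
It is approached by leap up from B2 and left by step down to D3.
Leap in, step out — an appoggiatura.
The harmony at that moment is C minor seventh chord (C, Eb, G, Bb); F3 is not a chord tone.
It is approached by step down from G3 and left by step down to Eb3.
Step in, step out in the same direction — a passing tone.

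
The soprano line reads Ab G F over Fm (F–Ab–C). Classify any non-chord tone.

G is a passing tone.

The harmony at that moment is F minor triad (F, Ab, C); G is not a chord tone.
It is approached by step down from Ab and left by step down to F.
Step in, step out in the same direction — a passing tone.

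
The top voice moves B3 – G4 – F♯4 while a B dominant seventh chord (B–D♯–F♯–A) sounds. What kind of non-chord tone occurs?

The harmony at that moment is B dominant seventh chord (B, D♯, F♯, A); G4 is not a chord tone.
It is approached by leap up from B3 and left by step down to F♯4.
Leap in, step out — an appoggiatura.

G4 is an appoggiatura.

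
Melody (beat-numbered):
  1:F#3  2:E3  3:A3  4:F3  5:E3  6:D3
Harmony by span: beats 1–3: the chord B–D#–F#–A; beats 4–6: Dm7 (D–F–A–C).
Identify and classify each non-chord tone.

The harmony at that moment is B dominant seventh chord (B, D#, F#, A); E3 is not a chord tone.
It is approached by step down from F#3 and left by leap up to A3.
Step in, leap out — an escape tone.
The harmony at that moment is D minor seventh chord (D, F, A, C); E3 is not a chord tone.
It is approached by step down from F3 and left by step down to D3.
Step in, step out in the same direction — a passing tone.

E3 (beat 2) — escape tone; E3 (beat 5) — passing tone.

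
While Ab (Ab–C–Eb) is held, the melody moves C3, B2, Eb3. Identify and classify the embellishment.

The harmony at that moment is Ab major triad (Ab, C, Eb); B2 is not a chord tone.
It is approached by step down from C3 and left by leap up to Eb3.
Step in, leap out — an escape tone.

B2 is an escape tone.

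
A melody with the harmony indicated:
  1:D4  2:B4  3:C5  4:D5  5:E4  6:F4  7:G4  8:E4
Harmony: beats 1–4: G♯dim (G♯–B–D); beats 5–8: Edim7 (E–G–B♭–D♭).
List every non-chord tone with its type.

C5 (beat 3) — passing tone; F4 (beat 6) — passing tone.

The harmony at that moment is G♯ diminished triad (G♯, B, D); C5 is not a chord tone.
It is approached by step up from B4 and left by step up to D5.
Step in, step out in the same direction — a passing tone.
The harmony at that moment is E diminished seventh chord (E, G, B♭, D♭); F4 is not a chord tone.
It is approached by step up from E4 and left by step up to G4.
Step in, step out in the same direction — a passing tone.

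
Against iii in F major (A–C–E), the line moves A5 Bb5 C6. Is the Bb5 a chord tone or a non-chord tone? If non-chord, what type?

The harmony at that moment is A minor triad (A, C, E); Bb5 is not a chord tone.
It is approached by step up from A5 and left by step up to C6.
Step in, step out in the same direction — a passing tone.

Non-chord tone — a passing tone.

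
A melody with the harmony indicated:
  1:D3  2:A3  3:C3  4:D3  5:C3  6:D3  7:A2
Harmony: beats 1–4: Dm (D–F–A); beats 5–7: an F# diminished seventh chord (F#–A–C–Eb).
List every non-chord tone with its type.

The harmony at that moment is D minor triad (D, F, A); C3 is not a chord tone.
It is approached by leap down from A3 and left by step up to D3.
Leap in, step out — an appoggiatura.
The harmony at that moment is F# diminished seventh chord (F#, A, C, Eb); D3 is not a chord tone.
It is approached by step up from C3 and left by leap down to A2.
Step in, leap out — an escape tone.

C3 (beat 3) — appoggiatura; D3 (beat 6) — escape tone.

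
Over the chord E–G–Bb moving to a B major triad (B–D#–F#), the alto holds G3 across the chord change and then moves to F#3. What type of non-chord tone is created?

G3 is a suspension.

The harmony at that moment is B major triad (B, D#, F#); G3 is not a chord tone.
It is held over (the same pitch as the preceding G3) and left by step down to F#3.
Held over from the previous chord and resolving down by step — a suspension.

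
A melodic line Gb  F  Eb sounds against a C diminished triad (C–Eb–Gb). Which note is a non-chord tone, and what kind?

The harmony at that moment is C diminished triad (C, Eb, Gb); F is not a chord tone.
It is approached by step down from Gb and left by step down to Eb.
Step in, step out in the same direction — a passing tone.

F is a passing tone.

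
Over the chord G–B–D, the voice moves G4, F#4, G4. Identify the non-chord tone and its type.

F#4 is a neighbor tone.

The harmony at that moment is G major triad (G, B, D); F#4 is not a chord tone.
It is approached by step down from G4 and left by step up to G4.
Step away and step back to the same note — a neighbor tone (lower neighbor).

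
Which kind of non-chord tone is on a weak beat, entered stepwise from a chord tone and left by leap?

Approach: by step. Departure: by leap. Metric position: weak.
Step in, leap out, from a weak position — an escape tone (échappée). (It is the mirror image of the appoggiatura, which leaps in and steps out on a strong beat.)

Escape tone.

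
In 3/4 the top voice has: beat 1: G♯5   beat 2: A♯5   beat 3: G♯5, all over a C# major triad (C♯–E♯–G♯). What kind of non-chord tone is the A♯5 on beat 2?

The harmony at that moment is C♯ major triad (C♯, E♯, G♯); A♯5 is not a chord tone.
It is approached by step up from G♯5 and left by step down to G♯5.
Step away and step back to the same note — a neighbor tone (upper neighbor).

Upper neighbor tone.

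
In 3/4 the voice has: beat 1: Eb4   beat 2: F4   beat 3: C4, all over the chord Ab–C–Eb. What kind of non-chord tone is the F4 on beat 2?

Escape tone.

The harmony at that moment is Ab major triad (Ab, C, Eb); F4 is not a chord tone.
It is approached by step up from Eb4 and left by leap down to C4.
Step in, leap out, on a weak beat — an escape tone.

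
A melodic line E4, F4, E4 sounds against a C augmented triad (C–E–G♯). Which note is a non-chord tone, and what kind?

The harmony at that moment is C augmented triad (C, E, G♯); F4 is not a chord tone.
It is approached by step up from E4 and left by step down to E4.
Step away and step back to the same note — a neighbor tone (upper neighbor).

F4 is a neighbor tone.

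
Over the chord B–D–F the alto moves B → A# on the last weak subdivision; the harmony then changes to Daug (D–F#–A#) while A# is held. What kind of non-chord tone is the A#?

A# is an anticipation.

The harmony at that moment is B diminished triad (B, D, F); A# is not a chord tone.
It is approached by step down from B and then sustained as the same pitch into the next harmony.
Arriving early and becoming a chord tone when the harmony changes — an anticipation.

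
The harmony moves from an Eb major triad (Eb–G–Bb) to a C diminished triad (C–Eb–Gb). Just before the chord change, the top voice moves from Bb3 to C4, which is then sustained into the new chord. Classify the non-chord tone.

The harmony at that moment is Eb major triad (Eb, G, Bb); C4 is not a chord tone.
It is approached by step up from Bb3 and then sustained as the same pitch into the next harmony.
Arriving early and becoming a chord tone when the harmony changes — an anticipation.

C4 is an anticipation.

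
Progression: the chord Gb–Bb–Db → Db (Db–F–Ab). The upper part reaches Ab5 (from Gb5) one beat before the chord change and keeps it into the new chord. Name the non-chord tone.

The harmony at that moment is Gb major triad (Gb, Bb, Db); Ab5 is not a chord tone.
It is approached by step up from Gb5 and then sustained as the same pitch into the next harmony.
Arriving early and becoming a chord tone when the harmony changes — an anticipation.

Ab5 is an anticipation.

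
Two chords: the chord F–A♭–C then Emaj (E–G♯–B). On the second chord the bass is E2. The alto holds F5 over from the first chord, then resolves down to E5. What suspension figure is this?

9–8 suspension.

At the second chord the bass is E2. The suspended F5 lies a ninth above the bass; after resolving down by step to E5, the interval above the bass becomes an octave.
Suspension figures are named by those two intervals: 9–8.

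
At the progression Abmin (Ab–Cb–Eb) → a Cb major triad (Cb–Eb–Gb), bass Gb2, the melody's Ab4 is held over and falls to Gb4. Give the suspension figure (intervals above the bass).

At the second chord the bass is Gb2. The suspended Ab4 lies a ninth above the bass; after resolving down by step to Gb4, the interval above the bass becomes an octave.
Suspension figures are named by those two intervals: 9–8.

9–8 suspension.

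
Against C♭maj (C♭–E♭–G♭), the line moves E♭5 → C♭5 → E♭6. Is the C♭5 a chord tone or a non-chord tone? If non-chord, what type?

Cb major triad contains C♭, E♭, G♭; C♭ is the root, so it is a chord tone.

Chord tone (the root of Cb major triad).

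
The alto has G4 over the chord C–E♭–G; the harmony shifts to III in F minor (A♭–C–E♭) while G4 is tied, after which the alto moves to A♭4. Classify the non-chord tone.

The harmony at that moment is A♭ major triad (A♭, C, E♭); G4 is not a chord tone.
It is held over (the same pitch as the preceding G4) and left by step up to A♭4.
Held over from the previous chord and resolving up by step — a retardation.

G4 is a retardation.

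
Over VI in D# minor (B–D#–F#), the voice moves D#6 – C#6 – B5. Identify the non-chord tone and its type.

The harmony at that moment is B major triad (B, D#, F#); C#6 is not a chord tone.
It is approached by step down from D#6 and left by step down to B5.
Step in, step out in the same direction — a passing tone.

C#6 is a passing tone.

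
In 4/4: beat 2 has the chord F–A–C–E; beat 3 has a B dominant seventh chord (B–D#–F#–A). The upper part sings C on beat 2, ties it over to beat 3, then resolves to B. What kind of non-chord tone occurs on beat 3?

The harmony at that moment is B dominant seventh chord (B, D#, F#, A); C is not a chord tone.
It is held over (the same pitch as the preceding C) and left by step down to B.
Held over from the previous chord and resolving down by step — a suspension.

Suspension.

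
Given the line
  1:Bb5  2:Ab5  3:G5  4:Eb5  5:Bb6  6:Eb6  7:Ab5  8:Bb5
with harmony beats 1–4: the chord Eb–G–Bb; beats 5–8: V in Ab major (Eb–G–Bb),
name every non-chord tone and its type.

Ab5 (beat 2) — passing tone; Ab5 (beat 7) — appoggiatura.

The harmony at that moment is Eb major triad (Eb, G, Bb); Ab5 is not a chord tone.
It is approached by step down from Bb5 and left by step down to G5.
Step in, step out in the same direction — a passing tone.
The harmony at that moment is Eb major triad (Eb, G, Bb); Ab5 is not a chord tone.
It is approached by leap down from Eb6 and left by step up to Bb5.
Leap in, step out — an appoggiatura.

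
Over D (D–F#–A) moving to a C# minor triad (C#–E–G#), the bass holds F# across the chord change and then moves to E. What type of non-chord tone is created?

F# is a suspension.

The harmony at that moment is C# minor triad (C#, E, G#); F# is not a chord tone.
It is held over (the same pitch as the preceding F#) and left by step down to E.
Held over from the previous chord and resolving down by step — a suspension.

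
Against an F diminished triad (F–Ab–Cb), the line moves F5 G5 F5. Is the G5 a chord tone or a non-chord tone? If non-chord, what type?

Non-chord tone — a neighbor tone.

The harmony at that moment is F diminished triad (F, Ab, Cb); G5 is not a chord tone.
It is approached by step up from F5 and left by step down to F5.
Step away and step back to the same note — a neighbor tone (upper neighbor).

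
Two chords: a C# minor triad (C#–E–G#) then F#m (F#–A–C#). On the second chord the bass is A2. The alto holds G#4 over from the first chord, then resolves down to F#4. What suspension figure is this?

At the second chord the bass is A2. The suspended G#4 lies a seventh above the bass; after resolving down by step to F#4, the interval above the bass becomes a sixth.
Suspension figures are named by those two intervals: 7–6.

7–6 suspension.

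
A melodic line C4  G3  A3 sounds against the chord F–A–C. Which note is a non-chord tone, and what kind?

The harmony at that moment is F major triad (F, A, C); G3 is not a chord tone.
It is approached by leap down from C4 and left by step up to A3.
Leap in, step out — an appoggiatura.

G3 is an appoggiatura.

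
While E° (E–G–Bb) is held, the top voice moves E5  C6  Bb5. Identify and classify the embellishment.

C6 is an appoggiatura.

The harmony at that moment is E diminished triad (E, G, Bb); C6 is not a chord tone.
It is approached by leap up from E5 and left by step down to Bb5.
Leap in, step out — an appoggiatura.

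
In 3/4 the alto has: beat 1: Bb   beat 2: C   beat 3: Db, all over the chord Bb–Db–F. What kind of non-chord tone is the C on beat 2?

The harmony at that moment is Bb minor triad (Bb, Db, F); C is not a chord tone.
It is approached by step up from Bb and left by step up to Db.
Step in, step out in the same direction — a passing tone.

Passing tone.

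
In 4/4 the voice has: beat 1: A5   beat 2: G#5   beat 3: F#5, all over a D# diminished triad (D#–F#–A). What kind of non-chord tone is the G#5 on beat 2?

Passing tone.

The harmony at that moment is D# diminished triad (D#, F#, A); G#5 is not a chord tone.
It is approached by step down from A5 and left by step down to F#5.
Step in, step out in the same direction — a passing tone.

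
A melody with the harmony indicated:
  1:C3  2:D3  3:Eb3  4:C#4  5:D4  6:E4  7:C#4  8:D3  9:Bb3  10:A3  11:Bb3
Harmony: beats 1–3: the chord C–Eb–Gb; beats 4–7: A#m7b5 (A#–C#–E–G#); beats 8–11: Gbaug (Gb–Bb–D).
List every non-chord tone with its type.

D3 (beat 2) — passing tone; D4 (beat 5) — passing tone; A3 (beat 10) — neighbor tone.

The harmony at that moment is C diminished triad (C, Eb, Gb); D3 is not a chord tone.
It is approached by step up from C3 and left by step up to Eb3.
Step in, step out in the same direction — a passing tone.
The harmony at that moment is A# half-diminished seventh chord (A#, C#, E, G#); D4 is not a chord tone.
It is approached by step up from C#4 and left by step up to E4.
Step in, step out in the same direction — a passing tone.
The harmony at that moment is Gb augmented triad (Gb, Bb, D); A3 is not a chord tone.
It is approached by step down from Bb3 and left by step up to Bb3.
Step away and step back to the same note — a neighbor tone (lower neighbor).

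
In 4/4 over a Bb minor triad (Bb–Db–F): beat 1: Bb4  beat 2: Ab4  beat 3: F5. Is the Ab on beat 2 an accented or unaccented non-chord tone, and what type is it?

The harmony at that moment is Bb minor triad (Bb, Db, F); Ab4 is not a chord tone.
It is approached by step down from Bb4 and left by leap up to F5.
Step in, leap out — an escape tone.
It falls on a weak beat, so it is unaccented.

Unaccented escape tone.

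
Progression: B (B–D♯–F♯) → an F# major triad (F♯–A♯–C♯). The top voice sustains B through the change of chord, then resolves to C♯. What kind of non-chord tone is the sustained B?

The harmony at that moment is F♯ major triad (F♯, A♯, C♯); B is not a chord tone.
It is held over (the same pitch as the preceding B) and left by step up to C♯.
Held over from the previous chord and resolving up by step — a retardation.

B is a retardation.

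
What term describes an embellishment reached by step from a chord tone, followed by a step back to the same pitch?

Approach: by step. Departure: by step in the opposite direction, back to the starting pitch.
Stepwise on both sides but reversing to return to the same chord tone — a neighbor tone. (Had it continued onward in the same direction it would be a passing tone instead.)

Neighbor tone.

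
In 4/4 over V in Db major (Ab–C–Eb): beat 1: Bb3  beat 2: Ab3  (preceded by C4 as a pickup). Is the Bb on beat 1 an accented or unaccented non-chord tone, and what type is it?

The harmony at that moment is Ab major triad (Ab, C, Eb); Bb3 is not a chord tone.
It is approached by step down from C4 and left by step down to Ab3.
Step in, step out in the same direction — a passing tone.
It falls on the downbeat, so it is accented.

Accented passing tone.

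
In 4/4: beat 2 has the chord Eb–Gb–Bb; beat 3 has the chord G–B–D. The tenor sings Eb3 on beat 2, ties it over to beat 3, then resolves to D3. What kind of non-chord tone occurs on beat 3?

The harmony at that moment is G major triad (G, B, D); Eb3 is not a chord tone.
It is held over (the same pitch as the preceding Eb3) and left by step down to D3.
Held over from the previous chord and resolving down by step — a suspension.

Suspension.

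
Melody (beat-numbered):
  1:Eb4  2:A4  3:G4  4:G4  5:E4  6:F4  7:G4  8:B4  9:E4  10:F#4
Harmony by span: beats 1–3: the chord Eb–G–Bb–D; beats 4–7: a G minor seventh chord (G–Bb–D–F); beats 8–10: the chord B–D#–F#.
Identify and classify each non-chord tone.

A4 (beat 2) — appoggiatura; E4 (beat 5) — appoggiatura; E4 (beat 9) — appoggiatura.

The harmony at that moment is Eb major seventh chord (Eb, G, Bb, D); A4 is not a chord tone.
It is approached by leap up from Eb4 and left by step down to G4.
Leap in, step out — an appoggiatura.
The harmony at that moment is G minor seventh chord (G, Bb, D, F); E4 is not a chord tone.
It is approached by leap down from G4 and left by step up to F4.
Leap in, step out — an appoggiatura.
The harmony at that moment is B major triad (B, D#, F#); E4 is not a chord tone.
It is approached by leap down from B4 and left by step up to F#4.
Leap in, step out — an appoggiatura.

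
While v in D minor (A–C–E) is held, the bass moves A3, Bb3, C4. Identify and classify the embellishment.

Bb3 is a passing tone.

The harmony at that moment is A minor triad (A, C, E); Bb3 is not a chord tone.
It is approached by step up from A3 and left by step up to C4.
Step in, step out in the same direction — a passing tone.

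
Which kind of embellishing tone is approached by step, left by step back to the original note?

Approach: by step. Departure: by step in the opposite direction, back to the starting pitch.
Stepwise on both sides but reversing to return to the same chord tone — a neighbor tone. (Had it continued onward in the same direction it would be a passing tone instead.)

Neighbor tone.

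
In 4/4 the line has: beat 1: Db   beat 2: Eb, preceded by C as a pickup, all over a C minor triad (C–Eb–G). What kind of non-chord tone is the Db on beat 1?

The harmony at that moment is C minor triad (C, Eb, G); Db is not a chord tone.
It is approached by step up from C and left by step up to Eb.
Step in, step out in the same direction — a passing tone.

Passing tone.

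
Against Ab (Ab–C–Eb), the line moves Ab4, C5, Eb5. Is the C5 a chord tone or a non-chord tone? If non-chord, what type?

Ab major triad contains Ab, C, Eb; C is the third, so it is a chord tone.

Chord tone (the third of Ab major triad).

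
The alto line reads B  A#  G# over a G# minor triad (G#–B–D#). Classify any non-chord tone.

The harmony at that moment is G# minor triad (G#, B, D#); A# is not a chord tone.
It is approached by step down from B and left by step down to G#.
Step in, step out in the same direction — a passing tone.

A# is a passing tone.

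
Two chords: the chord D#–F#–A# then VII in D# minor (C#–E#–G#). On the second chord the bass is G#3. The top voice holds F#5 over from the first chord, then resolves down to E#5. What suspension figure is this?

7–6 suspension.

At the second chord the bass is G#3. The suspended F#5 lies a seventh above the bass; after resolving down by step to E#5, the interval above the bass becomes a sixth.
Suspension figures are named by those two intervals: 7–6.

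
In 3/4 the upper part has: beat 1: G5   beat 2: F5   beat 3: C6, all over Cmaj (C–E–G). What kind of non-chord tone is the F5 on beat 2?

Escape tone.

The harmony at that moment is C major triad (C, E, G); F5 is not a chord tone.
It is approached by step down from G5 and left by leap up to C6.
Step in, leap out, on a weak beat — an escape tone.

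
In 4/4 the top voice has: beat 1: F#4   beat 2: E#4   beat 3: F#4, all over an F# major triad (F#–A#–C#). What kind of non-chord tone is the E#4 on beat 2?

Lower neighbor tone.

The harmony at that moment is F# major triad (F#, A#, C#); E#4 is not a chord tone.
It is approached by step down from F#4 and left by step up to F#4.
Step away and step back to the same note — a neighbor tone (lower neighbor).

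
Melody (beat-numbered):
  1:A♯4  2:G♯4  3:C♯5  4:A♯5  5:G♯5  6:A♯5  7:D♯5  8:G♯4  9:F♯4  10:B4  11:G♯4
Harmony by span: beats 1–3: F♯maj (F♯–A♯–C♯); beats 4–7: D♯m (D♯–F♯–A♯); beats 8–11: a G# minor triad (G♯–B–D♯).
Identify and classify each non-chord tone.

G♯4 (beat 2) — escape tone; G♯5 (beat 5) — neighbor tone; F♯4 (beat 9) — escape tone.

The harmony at that moment is F♯ major triad (F♯, A♯, C♯); G♯4 is not a chord tone.
It is approached by step down from A♯4 and left by leap up to C♯5.
Step in, leap out — an escape tone.
The harmony at that moment is D♯ minor triad (D♯, F♯, A♯); G♯5 is not a chord tone.
It is approached by step down from A♯5 and left by step up to A♯5.
Step away and step back to the same note — a neighbor tone (lower neighbor).
The harmony at that moment is G♯ minor triad (G♯, B, D♯); F♯4 is not a chord tone.
It is approached by step down from G♯4 and left by leap up to B4.
Step in, leap out — an escape tone.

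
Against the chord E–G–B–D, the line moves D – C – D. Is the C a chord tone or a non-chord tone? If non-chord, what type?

The harmony at that moment is E minor seventh chord (E, G, B, D); C is not a chord tone.
It is approached by step down from D and left by step up to D.
Step away and step back to the same note — a neighbor tone (lower neighbor).

Non-chord tone — a neighbor tone.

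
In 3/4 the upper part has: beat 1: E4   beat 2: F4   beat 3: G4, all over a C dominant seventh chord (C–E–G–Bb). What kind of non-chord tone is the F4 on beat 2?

Passing tone.

The harmony at that moment is C dominant seventh chord (C, E, G, Bb); F4 is not a chord tone.
It is approached by step up from E4 and left by step up to G4.
Step in, step out in the same direction — a passing tone.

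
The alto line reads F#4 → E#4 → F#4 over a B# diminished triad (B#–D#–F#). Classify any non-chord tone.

E#4 is a neighbor tone.

The harmony at that moment is B# diminished triad (B#, D#, F#); E#4 is not a chord tone.
It is approached by step down from F#4 and left by step up to F#4.
Step away and step back to the same note — a neighbor tone (lower neighbor).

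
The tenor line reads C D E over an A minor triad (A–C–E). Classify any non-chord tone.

D is a passing tone.

The harmony at that moment is A minor triad (A, C, E); D is not a chord tone.
It is approached by step up from C and left by step up to E.
Step in, step out in the same direction — a passing tone.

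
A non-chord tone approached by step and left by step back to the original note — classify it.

Neighbor tone.

Approach: by step. Departure: by step in the opposite direction, back to the starting pitch.
Stepwise on both sides but reversing to return to the same chord tone — a neighbor tone. (Had it continued onward in the same direction it would be a passing tone instead.)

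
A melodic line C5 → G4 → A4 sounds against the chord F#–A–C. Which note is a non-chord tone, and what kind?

The harmony at that moment is F# diminished triad (F#, A, C); G4 is not a chord tone.
It is approached by leap down from C5 and left by step up to A4.
Leap in, step out — an appoggiatura.

G4 is an appoggiatura.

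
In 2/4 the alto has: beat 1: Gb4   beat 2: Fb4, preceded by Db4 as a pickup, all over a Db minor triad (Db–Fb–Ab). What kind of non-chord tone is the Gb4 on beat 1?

The harmony at that moment is Db minor triad (Db, Fb, Ab); Gb4 is not a chord tone.
It is approached by leap up from Db4 and left by step down to Fb4.
Leap in, step out, metrically accented — an appoggiatura.

Appoggiatura.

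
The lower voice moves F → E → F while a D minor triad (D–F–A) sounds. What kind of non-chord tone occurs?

E is a neighbor tone.

The harmony at that moment is D minor triad (D, F, A); E is not a chord tone.
It is approached by step down from F and left by step up to F.
Step away and step back to the same note — a neighbor tone (lower neighbor).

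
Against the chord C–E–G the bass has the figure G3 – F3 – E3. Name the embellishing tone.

The harmony at that moment is C major triad (C, E, G); F3 is not a chord tone.
It is approached by step down from G3 and left by step down to E3.
Step in, step out in the same direction — a passing tone.

F3 is a passing tone.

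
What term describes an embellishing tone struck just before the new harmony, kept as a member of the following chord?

Approach: ahead of the chord change (typically by step), so it is dissonant against the current harmony. Departure: none — the same pitch is restated or held and is a chord tone of the new harmony.
Dissonant first, consonant once the harmony catches up: the note simply arrives early — an anticipation. (The reverse timing, consonant first and dissonant after the change, would be a suspension or retardation.)

Anticipation.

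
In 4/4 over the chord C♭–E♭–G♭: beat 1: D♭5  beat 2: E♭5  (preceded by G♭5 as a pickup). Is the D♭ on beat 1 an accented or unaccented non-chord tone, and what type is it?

The harmony at that moment is C♭ major triad (C♭, E♭, G♭); D♭5 is not a chord tone.
It is approached by leap down from G♭5 and left by step up to E♭5.
Leap in, step out — an appoggiatura.
It falls on the downbeat, so it is accented.

Accented appoggiatura.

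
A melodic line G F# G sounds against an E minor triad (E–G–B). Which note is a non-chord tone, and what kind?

The harmony at that moment is E minor triad (E, G, B); F# is not a chord tone.
It is approached by step down from G and left by step up to G.
Step away and step back to the same note — a neighbor tone (lower neighbor).

F# is a neighbor tone.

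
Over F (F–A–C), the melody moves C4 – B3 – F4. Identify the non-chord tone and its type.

The harmony at that moment is F major triad (F, A, C); B3 is not a chord tone.
It is approached by step down from C4 and left by leap up to F4.
Step in, leap out — an escape tone.

B3 is an escape tone.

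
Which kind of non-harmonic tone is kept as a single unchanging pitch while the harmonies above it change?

Pedal tone.

Approach: none. Departure: none — a single pitch is sustained while the chords change around it, passing through harmonies that do not contain it.
No melodic motion at all; the dissonance is created entirely by the moving harmonies against the stationary note — a pedal tone (pedal point).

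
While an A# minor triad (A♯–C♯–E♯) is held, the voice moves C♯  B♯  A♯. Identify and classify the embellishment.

The harmony at that moment is A♯ minor triad (A♯, C♯, E♯); B♯ is not a chord tone.
It is approached by step down from C♯ and left by step down to A♯.
Step in, step out in the same direction — a passing tone.

B♯ is a passing tone.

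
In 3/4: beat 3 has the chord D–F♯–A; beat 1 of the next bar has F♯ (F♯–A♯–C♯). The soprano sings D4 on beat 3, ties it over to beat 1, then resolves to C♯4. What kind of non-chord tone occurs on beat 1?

The harmony at that moment is F♯ major triad (F♯, A♯, C♯); D4 is not a chord tone.
It is held over (the same pitch as the preceding D4) and left by step down to C♯4.
Held over from the previous chord and resolving down by step — a suspension.

Suspension.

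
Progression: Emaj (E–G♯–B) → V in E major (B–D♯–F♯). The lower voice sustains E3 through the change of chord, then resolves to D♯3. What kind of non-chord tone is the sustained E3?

The harmony at that moment is B major triad (B, D♯, F♯); E3 is not a chord tone.
It is held over (the same pitch as the preceding E3) and left by step down to D♯3.
Held over from the previous chord and resolving down by step — a suspension.

E3 is a suspension.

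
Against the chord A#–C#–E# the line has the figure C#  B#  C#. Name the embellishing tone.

The harmony at that moment is A# minor triad (A#, C#, E#); B# is not a chord tone.
It is approached by step down from C# and left by step up to C#.
Step away and step back to the same note — a neighbor tone (lower neighbor).

B# is a neighbor tone.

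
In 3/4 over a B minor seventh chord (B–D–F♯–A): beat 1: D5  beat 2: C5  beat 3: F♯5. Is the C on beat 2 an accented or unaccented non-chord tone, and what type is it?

Unaccented escape tone.

The harmony at that moment is B minor seventh chord (B, D, F♯, A); C5 is not a chord tone.
It is approached by step down from D5 and left by leap up to F♯5.
Step in, leap out — an escape tone.
It falls on a weak beat, so it is unaccented.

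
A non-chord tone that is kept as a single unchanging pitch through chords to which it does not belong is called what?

Pedal tone.

Approach: none. Departure: none — a single pitch is sustained while the chords change around it, passing through harmonies that do not contain it.
No melodic motion at all; the dissonance is created entirely by the moving harmonies against the stationary note — a pedal tone (pedal point).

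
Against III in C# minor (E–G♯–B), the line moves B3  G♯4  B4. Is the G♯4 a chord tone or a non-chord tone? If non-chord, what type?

Chord tone (the third of E major triad).

E major triad contains E, G♯, B; G♯ is the third, so it is a chord tone.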